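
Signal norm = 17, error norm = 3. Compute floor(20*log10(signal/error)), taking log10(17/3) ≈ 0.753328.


||x||/||e|| = 17/3.
log10(17/3) ≈ 0.753328.
20*log10(||x||/||e||) ≈ 20*0.753328 = 15.06656.
floor(15.06656) = 15.

15


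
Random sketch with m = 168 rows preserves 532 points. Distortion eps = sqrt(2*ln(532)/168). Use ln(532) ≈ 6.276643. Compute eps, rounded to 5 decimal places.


ln(532) ≈ 6.276643.
2*ln(N)/m ≈ 2*6.276643/168 ≈ 0.07472194.
eps = sqrt(0.07472194) ≈ 0.2733531 ≈ 0.27335.

0.27335


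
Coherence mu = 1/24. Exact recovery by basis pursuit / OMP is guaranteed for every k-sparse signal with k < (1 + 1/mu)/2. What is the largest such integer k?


1/mu = 24.
1 + 1/mu = 25.
(1 + 1/mu)/2 = 12.5 is not an integer, so k_max = floor(12.5) = 12.

12


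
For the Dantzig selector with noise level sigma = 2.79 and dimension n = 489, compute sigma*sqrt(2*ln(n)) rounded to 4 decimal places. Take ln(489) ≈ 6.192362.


ln(489) ≈ 6.192362.
2*ln(n) ≈ 12.384724.
sqrt(2*ln(n)) ≈ sqrt(12.384724) ≈ 3.519194.
threshold ≈ 2.79*3.519194 = 9.81855126 ≈ 9.8186.

9.8186


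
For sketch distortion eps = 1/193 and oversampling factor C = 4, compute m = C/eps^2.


1/eps = 193.
(1/eps)^2 = 37249.
m = 4*37249 = 148996.

148996


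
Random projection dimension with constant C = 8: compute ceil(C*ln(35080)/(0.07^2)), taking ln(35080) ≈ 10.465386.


ln(35080) ≈ 10.465386.
eps^2 = 0.07^2 = 0.0049.
C*ln(N)/eps^2 ≈ 8*10.465386/0.0049 ≈ 17086.3445.
m = ceil(17086.3445) = 17087.

17087


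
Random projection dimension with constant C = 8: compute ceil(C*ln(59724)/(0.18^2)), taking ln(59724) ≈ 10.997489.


ln(59724) ≈ 10.997489.
eps^2 = 0.18^2 = 0.0324.
C*ln(N)/eps^2 ≈ 8*10.997489/0.0324 ≈ 2715.4294.
m = ceil(2715.4294) = 2716.

2716


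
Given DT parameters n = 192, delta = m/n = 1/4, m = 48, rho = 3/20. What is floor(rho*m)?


m = 1/4*192 = 48.
rho = 3/20.
rho*m = 3/20*48 = 7.2.
k = floor(7.2) = 7.

7


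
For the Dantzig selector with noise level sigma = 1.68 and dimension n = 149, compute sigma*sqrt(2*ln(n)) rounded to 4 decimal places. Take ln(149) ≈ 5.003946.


ln(149) ≈ 5.003946.
2*ln(n) ≈ 10.007892.
sqrt(2*ln(n)) ≈ sqrt(10.007892) ≈ 3.163525.
threshold ≈ 1.68*3.163525 = 5.314722 ≈ 5.3147.

5.3147


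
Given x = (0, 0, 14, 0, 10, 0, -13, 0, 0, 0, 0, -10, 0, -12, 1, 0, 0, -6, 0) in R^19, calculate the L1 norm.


Non-zero entries: [(2, 14), (4, 10), (6, -13), (11, -10), (13, -12), (14, 1), (17, -6)]
Absolute values: [14, 10, 13, 10, 12, 1, 6]
||x||_1 = sum = 66.

66


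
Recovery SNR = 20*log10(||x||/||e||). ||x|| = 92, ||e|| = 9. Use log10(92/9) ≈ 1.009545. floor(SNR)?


||x||/||e|| = 92/9.
log10(92/9) ≈ 1.009545.
20*log10(||x||/||e||) ≈ 20*1.009545 = 20.1909.
floor(20.1909) = 20.

20


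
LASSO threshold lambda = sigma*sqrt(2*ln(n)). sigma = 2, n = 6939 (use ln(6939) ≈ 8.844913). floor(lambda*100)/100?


ln(6939) ≈ 8.844913.
2*ln(n) ≈ 17.689826.
sqrt(2*ln(n)) ≈ sqrt(17.689826) ≈ 4.205927.
lambda ≈ 2*4.205927 = 8.411854.
floor(lambda*100)/100 = 8.41.

8.41


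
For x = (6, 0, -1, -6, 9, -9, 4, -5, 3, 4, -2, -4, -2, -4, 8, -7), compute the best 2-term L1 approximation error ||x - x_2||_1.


Sorted |x_i| descending: [9, 9, 8, 7, 6, 6, 5, 4, 4, 4, 4, 3, 2, 2, 1, 0]
Keep top 2: [9, 9]
Tail entries: [8, 7, 6, 6, 5, 4, 4, 4, 4, 3, 2, 2, 1, 0]
L1 error = sum of tail = 56.

56


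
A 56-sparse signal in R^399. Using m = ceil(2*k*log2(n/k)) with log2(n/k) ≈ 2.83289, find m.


log2(n/k) = log2(399/56) ≈ 2.83289.
2*k*log2(n/k) ≈ 2*56*2.83289 = 317.28368.
m = ceil(317.28368) = 318.

318


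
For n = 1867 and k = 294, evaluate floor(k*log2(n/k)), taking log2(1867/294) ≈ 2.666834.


log2(n/k) = log2(1867/294) ≈ 2.666834.
k*log2(n/k) ≈ 294*2.666834 = 784.049196.
floor(784.049196) = 784.

784


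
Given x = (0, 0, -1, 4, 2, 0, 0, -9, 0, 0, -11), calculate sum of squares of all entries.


Non-zero entries: [(2, -1), (3, 4), (4, 2), (7, -9), (10, -11)]
Squares: [1, 16, 4, 81, 121]
||x||_2^2 = sum = 223.

223


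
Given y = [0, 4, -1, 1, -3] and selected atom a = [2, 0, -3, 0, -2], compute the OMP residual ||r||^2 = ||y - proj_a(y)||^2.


a^T a = 17.
a^T y = 9.
coeff = 9/17 = 9/17.
||r||^2 = 378/17.

378/17


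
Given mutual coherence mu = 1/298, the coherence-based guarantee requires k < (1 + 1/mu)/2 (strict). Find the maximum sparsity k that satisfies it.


1/mu = 298.
1 + 1/mu = 299.
(1 + 1/mu)/2 = 149.5 is not an integer, so k_max = floor(149.5) = 149.

149


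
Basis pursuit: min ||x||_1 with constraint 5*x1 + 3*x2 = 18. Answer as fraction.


Axis intercepts:
  x1 = 18/5, x2 = 0: L1 = 18/5
  x1 = 0, x2 = 6: L1 = 6
x* = (18/5, 0)
||x*||_1 = 18/5.

18/5


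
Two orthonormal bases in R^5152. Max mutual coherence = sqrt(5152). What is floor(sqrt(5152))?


71^2 = 5041 <= 5152 < 5184 = 72^2, so 71 <= sqrt(5152) < 72.
floor(sqrt(5152)) = 71.

71


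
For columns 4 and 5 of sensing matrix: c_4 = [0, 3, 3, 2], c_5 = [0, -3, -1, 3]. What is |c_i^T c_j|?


Inner product: 0*0 + 3*-3 + 3*-1 + 2*3
Products: [0, -9, -3, 6]
Sum = -6.
|dot| = 6.

6


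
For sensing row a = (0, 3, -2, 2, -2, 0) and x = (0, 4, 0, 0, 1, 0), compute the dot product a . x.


Non-zero terms: ['3*4', '-2*1']
Products: [12, -2]
y = sum = 10.

10


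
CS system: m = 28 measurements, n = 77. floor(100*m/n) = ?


100*m/n = 100*28/77 ≈ 36.3636.
floor = 36.

36


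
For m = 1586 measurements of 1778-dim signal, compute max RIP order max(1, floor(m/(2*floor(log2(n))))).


floor(log2(1778)) = 10.
2*10 = 20.
m/(2*floor(log2(n))) = 1586/20 ≈ 79.3.
floor = 79.
k = max(1, 79) = 79.

79


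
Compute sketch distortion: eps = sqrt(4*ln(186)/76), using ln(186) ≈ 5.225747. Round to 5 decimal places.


ln(186) ≈ 5.225747.
4*ln(N)/m ≈ 4*5.225747/76 ≈ 0.27503932.
eps = sqrt(0.27503932) ≈ 0.5244419 ≈ 0.52444.

0.52444


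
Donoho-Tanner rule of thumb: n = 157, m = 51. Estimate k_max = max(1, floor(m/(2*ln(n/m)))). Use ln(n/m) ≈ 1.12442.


n/m = 157/51.
ln(n/m) ≈ 1.12442.
2*ln(n/m) ≈ 2.24884.
m/(2*ln(n/m)) ≈ 51/2.24884 ≈ 22.6784.
floor = 22.
k_max = max(1, 22) = 22.

22


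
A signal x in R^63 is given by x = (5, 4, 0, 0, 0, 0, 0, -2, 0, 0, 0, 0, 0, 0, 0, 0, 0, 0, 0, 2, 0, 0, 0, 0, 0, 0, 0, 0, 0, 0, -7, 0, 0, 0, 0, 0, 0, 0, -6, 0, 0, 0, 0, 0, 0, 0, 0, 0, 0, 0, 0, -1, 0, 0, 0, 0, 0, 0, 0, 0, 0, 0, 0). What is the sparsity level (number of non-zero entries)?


Non-zero positions: [0, 1, 7, 19, 30, 38, 51].
Sparsity = 7.

7


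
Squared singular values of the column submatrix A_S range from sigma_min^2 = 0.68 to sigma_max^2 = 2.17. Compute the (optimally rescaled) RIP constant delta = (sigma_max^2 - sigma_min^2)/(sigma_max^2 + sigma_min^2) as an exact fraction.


lambda_max - lambda_min = 2.17 - 0.68 = 1.49.
lambda_max + lambda_min = 2.17 + 0.68 = 2.85.
delta = 1.49/2.85 = 149/285.

149/285


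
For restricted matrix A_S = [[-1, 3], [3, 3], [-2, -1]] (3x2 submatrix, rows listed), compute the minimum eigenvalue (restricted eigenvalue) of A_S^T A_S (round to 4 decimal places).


A_S^T A_S = [[14, 8], [8, 19]].
trace = 33.
det = 202.
disc = trace^2 - 4*det = 1089 - 4*202 = 281.
sqrt(281) ≈ 16.763055.
lam_min = (33 - sqrt(281))/2 ≈ (33 - 16.763055)/2 = 8.1184725 ≈ 8.1185.

8.1185


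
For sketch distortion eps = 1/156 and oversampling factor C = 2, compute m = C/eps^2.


1/eps = 156.
(1/eps)^2 = 24336.
m = 2*24336 = 48672.

48672


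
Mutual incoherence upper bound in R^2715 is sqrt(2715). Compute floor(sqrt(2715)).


52^2 = 2704 <= 2715 < 2809 = 53^2, so 52 <= sqrt(2715) < 53.
floor(sqrt(2715)) = 52.

52


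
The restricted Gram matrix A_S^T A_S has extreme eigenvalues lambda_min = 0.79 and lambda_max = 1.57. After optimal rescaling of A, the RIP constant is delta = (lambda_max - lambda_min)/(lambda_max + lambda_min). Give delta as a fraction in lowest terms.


lambda_max - lambda_min = 1.57 - 0.79 = 0.78.
lambda_max + lambda_min = 1.57 + 0.79 = 2.36.
delta = 0.78/2.36 = 78/236 = 39/118.

39/118


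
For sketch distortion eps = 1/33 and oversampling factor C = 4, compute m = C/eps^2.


1/eps = 33.
(1/eps)^2 = 1089.
m = 4*1089 = 4356.

4356


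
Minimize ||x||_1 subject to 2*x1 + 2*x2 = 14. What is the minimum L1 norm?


Axis intercepts:
  x1 = 7, x2 = 0: L1 = 7
  x1 = 0, x2 = 7: L1 = 7
x* = (7, 0)
||x*||_1 = 7.

7


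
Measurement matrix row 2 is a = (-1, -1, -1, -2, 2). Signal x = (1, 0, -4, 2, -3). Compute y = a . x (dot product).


Non-zero terms: ['-1*1', '-1*-4', '-2*2', '2*-3']
Products: [-1, 4, -4, -6]
y = sum = -7.

-7


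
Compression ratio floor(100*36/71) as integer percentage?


100*m/n = 100*36/71 ≈ 50.7042.
floor = 50.

50


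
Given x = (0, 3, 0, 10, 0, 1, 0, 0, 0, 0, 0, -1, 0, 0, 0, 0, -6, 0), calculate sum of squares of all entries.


Non-zero entries: [(1, 3), (3, 10), (5, 1), (11, -1), (16, -6)]
Squares: [9, 100, 1, 1, 36]
||x||_2^2 = sum = 147.

147


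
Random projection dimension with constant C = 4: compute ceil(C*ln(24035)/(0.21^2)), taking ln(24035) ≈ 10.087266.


ln(24035) ≈ 10.087266.
eps^2 = 0.21^2 = 0.0441.
C*ln(N)/eps^2 ≈ 4*10.087266/0.0441 ≈ 914.9448.
m = ceil(914.9448) = 915.

915


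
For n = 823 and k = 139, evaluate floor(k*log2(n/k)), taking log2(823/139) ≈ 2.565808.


log2(n/k) = log2(823/139) ≈ 2.565808.
k*log2(n/k) ≈ 139*2.565808 = 356.647312.
floor(356.647312) = 356.

356


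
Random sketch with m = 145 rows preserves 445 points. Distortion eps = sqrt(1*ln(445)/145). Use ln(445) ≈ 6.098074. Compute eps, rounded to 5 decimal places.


ln(445) ≈ 6.098074.
1*ln(N)/m ≈ 1*6.098074/145 ≈ 0.04205568.
eps = sqrt(0.04205568) ≈ 0.2050748 ≈ 0.20507.

0.20507


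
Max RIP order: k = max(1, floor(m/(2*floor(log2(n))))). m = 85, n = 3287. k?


floor(log2(3287)) = 11.
2*11 = 22.
m/(2*floor(log2(n))) = 85/22 ≈ 3.8636.
floor = 3.
k = max(1, 3) = 3.

3


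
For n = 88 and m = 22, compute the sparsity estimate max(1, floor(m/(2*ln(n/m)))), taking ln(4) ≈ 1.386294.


n/m = 88/22 = 4.
ln(n/m) ≈ 1.386294.
2*ln(n/m) ≈ 2.772588.
m/(2*ln(n/m)) ≈ 22/2.772588 ≈ 7.9348.
floor = 7.
k_max = max(1, 7) = 7.

7


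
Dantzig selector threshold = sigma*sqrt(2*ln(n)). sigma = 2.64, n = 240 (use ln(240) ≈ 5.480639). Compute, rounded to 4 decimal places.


ln(240) ≈ 5.480639.
2*ln(n) ≈ 10.961278.
sqrt(2*ln(n)) ≈ sqrt(10.961278) ≈ 3.310782.
threshold ≈ 2.64*3.310782 = 8.74046448 ≈ 8.7405.

8.7405


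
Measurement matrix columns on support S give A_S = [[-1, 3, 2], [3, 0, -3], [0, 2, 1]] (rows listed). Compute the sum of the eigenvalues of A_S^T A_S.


Sum of eigenvalues of A_S^T A_S = trace(A_S^T A_S) = sum of squared column norms of A_S.
A_S^T A_S diagonal: [10, 13, 14].
trace = 10 + 13 + 14 = 37.

37


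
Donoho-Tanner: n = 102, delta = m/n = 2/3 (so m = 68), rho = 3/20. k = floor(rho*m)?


m = 2/3*102 = 68.
rho = 3/20.
rho*m = 3/20*68 = 10.2.
k = floor(10.2) = 10.

10


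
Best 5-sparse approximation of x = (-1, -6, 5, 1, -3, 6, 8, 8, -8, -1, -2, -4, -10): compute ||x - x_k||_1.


Sorted |x_i| descending: [10, 8, 8, 8, 6, 6, 5, 4, 3, 2, 1, 1, 1]
Keep top 5: [10, 8, 8, 8, 6]
Tail entries: [6, 5, 4, 3, 2, 1, 1, 1]
L1 error = sum of tail = 23.

23


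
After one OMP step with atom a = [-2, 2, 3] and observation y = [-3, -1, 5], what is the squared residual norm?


a^T a = 17.
a^T y = 19.
coeff = 19/17 = 19/17.
||r||^2 = 234/17.

234/17


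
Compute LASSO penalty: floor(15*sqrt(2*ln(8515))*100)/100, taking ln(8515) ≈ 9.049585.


ln(8515) ≈ 9.049585.
2*ln(n) ≈ 18.09917.
sqrt(2*ln(n)) ≈ sqrt(18.09917) ≈ 4.254312.
lambda ≈ 15*4.254312 = 63.81468.
floor(lambda*100)/100 = 63.81.

63.81


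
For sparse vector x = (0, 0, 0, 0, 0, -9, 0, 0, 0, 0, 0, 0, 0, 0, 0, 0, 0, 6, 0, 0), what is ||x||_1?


Non-zero entries: [(5, -9), (17, 6)]
Absolute values: [9, 6]
||x||_1 = sum = 15.

15


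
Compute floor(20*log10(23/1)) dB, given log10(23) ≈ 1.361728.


||x||/||e|| = 23/1 = 23.
log10(23) ≈ 1.361728.
20*log10(||x||/||e||) ≈ 20*1.361728 = 27.23456.
floor(27.23456) = 27.

27


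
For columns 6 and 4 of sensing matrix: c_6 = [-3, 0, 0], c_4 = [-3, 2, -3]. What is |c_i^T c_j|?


Inner product: -3*-3 + 0*2 + 0*-3
Products: [9, 0, 0]
Sum = 9.
|dot| = 9.

9


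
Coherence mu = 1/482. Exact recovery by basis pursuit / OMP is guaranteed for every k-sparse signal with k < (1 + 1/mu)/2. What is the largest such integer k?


1/mu = 482.
1 + 1/mu = 483.
(1 + 1/mu)/2 = 241.5 is not an integer, so k_max = floor(241.5) = 241.

241


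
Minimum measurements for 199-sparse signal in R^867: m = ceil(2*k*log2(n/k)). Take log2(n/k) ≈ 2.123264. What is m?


log2(n/k) = log2(867/199) ≈ 2.123264.
2*k*log2(n/k) ≈ 2*199*2.123264 = 845.059072.
m = ceil(845.059072) = 846.

846


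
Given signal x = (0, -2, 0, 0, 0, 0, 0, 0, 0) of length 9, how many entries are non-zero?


Non-zero positions: [1].
Sparsity = 1.

1


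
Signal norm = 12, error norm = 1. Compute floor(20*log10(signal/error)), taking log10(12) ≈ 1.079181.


||x||/||e|| = 12/1 = 12.
log10(12) ≈ 1.079181.
20*log10(||x||/||e||) ≈ 20*1.079181 = 21.58362.
floor(21.58362) = 21.

21


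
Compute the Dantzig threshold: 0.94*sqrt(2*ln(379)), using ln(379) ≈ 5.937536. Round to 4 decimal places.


ln(379) ≈ 5.937536.
2*ln(n) ≈ 11.875072.
sqrt(2*ln(n)) ≈ sqrt(11.875072) ≈ 3.446023.
threshold ≈ 0.94*3.446023 = 3.23926162 ≈ 3.2393.

3.2393


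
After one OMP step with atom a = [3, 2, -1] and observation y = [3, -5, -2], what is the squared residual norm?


a^T a = 14.
a^T y = 1.
coeff = 1/14 = 1/14.
||r||^2 = 531/14.

531/14


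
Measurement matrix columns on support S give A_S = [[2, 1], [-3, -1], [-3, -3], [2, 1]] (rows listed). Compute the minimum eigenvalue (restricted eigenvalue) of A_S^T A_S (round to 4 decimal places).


A_S^T A_S = [[26, 16], [16, 12]].
trace = 38.
det = 56.
disc = trace^2 - 4*det = 1444 - 4*56 = 1220.
sqrt(1220) ≈ 34.928498.
lam_min = (38 - sqrt(1220))/2 ≈ (38 - 34.928498)/2 = 1.535751 ≈ 1.5358.

1.5358


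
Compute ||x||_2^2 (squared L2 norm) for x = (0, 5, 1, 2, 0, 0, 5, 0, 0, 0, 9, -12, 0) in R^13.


Non-zero entries: [(1, 5), (2, 1), (3, 2), (6, 5), (10, 9), (11, -12)]
Squares: [25, 1, 4, 25, 81, 144]
||x||_2^2 = sum = 280.

280


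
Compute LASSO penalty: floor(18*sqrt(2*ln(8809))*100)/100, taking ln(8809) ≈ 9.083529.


ln(8809) ≈ 9.083529.
2*ln(n) ≈ 18.167058.
sqrt(2*ln(n)) ≈ sqrt(18.167058) ≈ 4.262283.
lambda ≈ 18*4.262283 = 76.721094.
floor(lambda*100)/100 = 76.72.

76.72


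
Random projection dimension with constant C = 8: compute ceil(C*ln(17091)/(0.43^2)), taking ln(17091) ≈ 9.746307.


ln(17091) ≈ 9.746307.
eps^2 = 0.43^2 = 0.1849.
C*ln(N)/eps^2 ≈ 8*9.746307/0.1849 ≈ 421.6899.
m = ceil(421.6899) = 422.

422


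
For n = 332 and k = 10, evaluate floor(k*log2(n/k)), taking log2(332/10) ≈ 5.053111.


log2(n/k) = log2(332/10) ≈ 5.053111.
k*log2(n/k) ≈ 10*5.053111 = 50.53111.
floor(50.53111) = 50.

50


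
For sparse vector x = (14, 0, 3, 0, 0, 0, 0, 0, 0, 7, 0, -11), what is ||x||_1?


Non-zero entries: [(0, 14), (2, 3), (9, 7), (11, -11)]
Absolute values: [14, 3, 7, 11]
||x||_1 = sum = 35.

35


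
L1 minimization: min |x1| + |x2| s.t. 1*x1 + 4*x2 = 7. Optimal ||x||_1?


Axis intercepts:
  x1 = 7, x2 = 0: L1 = 7
  x1 = 0, x2 = 7/4: L1 = 7/4
x* = (0, 7/4)
||x*||_1 = 7/4.

7/4


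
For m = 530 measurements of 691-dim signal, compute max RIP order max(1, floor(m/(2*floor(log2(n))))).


floor(log2(691)) = 9.
2*9 = 18.
m/(2*floor(log2(n))) = 530/18 ≈ 29.4444.
floor = 29.
k = max(1, 29) = 29.

29


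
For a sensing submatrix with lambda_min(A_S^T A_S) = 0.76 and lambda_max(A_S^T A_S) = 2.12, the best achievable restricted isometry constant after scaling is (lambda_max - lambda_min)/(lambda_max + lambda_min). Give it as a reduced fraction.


lambda_max - lambda_min = 2.12 - 0.76 = 1.36.
lambda_max + lambda_min = 2.12 + 0.76 = 2.88.
delta = 1.36/2.88 = 136/288 = 17/36.

17/36


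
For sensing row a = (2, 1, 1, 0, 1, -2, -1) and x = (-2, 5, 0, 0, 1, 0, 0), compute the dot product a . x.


Non-zero terms: ['2*-2', '1*5', '1*1']
Products: [-4, 5, 1]
y = sum = 2.

2


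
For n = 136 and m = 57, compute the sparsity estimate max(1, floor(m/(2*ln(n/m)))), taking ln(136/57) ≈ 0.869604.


n/m = 136/57.
ln(n/m) ≈ 0.869604.
2*ln(n/m) ≈ 1.739208.
m/(2*ln(n/m)) ≈ 57/1.739208 ≈ 32.7735.
floor = 32.
k_max = max(1, 32) = 32.

32


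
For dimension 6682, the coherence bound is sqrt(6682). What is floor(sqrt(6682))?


81^2 = 6561 <= 6682 < 6724 = 82^2, so 81 <= sqrt(6682) < 82.
floor(sqrt(6682)) = 81.

81


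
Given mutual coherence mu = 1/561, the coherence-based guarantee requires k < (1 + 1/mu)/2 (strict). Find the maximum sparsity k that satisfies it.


1/mu = 561.
1 + 1/mu = 562.
(1 + 1/mu)/2 = 281 is an integer and the inequality is strict, so k_max = 281 - 1 = 280.

280


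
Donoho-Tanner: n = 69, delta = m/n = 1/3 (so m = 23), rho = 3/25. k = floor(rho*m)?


m = 1/3*69 = 23.
rho = 3/25.
rho*m = 3/25*23 = 2.76.
k = floor(2.76) = 2.

2


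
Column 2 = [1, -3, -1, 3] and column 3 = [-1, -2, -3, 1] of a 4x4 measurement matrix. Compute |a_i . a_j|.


Inner product: 1*-1 + -3*-2 + -1*-3 + 3*1
Products: [-1, 6, 3, 3]
Sum = 11.
|dot| = 11.

11


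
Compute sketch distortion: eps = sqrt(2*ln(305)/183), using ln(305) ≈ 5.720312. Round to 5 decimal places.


ln(305) ≈ 5.720312.
2*ln(N)/m ≈ 2*5.720312/183 ≈ 0.06251707.
eps = sqrt(0.06251707) ≈ 0.2500341 ≈ 0.25003.

0.25003


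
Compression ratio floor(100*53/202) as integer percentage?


100*m/n = 100*53/202 ≈ 26.2376.
floor = 26.

26


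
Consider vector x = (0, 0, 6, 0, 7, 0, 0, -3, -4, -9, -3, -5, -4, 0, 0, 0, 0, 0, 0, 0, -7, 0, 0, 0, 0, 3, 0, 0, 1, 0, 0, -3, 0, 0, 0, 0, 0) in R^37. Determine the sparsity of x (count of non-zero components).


Non-zero positions: [2, 4, 7, 8, 9, 10, 11, 12, 20, 25, 28, 31].
Sparsity = 12.

12


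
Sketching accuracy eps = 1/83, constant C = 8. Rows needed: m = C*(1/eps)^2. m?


1/eps = 83.
(1/eps)^2 = 6889.
m = 8*6889 = 55112.

55112


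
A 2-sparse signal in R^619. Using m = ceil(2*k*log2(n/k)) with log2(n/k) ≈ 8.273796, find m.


log2(n/k) = log2(619/2) ≈ 8.273796.
2*k*log2(n/k) ≈ 2*2*8.273796 = 33.095184.
m = ceil(33.095184) = 34.

34


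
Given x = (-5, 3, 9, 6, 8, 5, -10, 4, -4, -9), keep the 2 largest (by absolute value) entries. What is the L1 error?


Sorted |x_i| descending: [10, 9, 9, 8, 6, 5, 5, 4, 4, 3]
Keep top 2: [10, 9]
Tail entries: [9, 8, 6, 5, 5, 4, 4, 3]
L1 error = sum of tail = 44.

44


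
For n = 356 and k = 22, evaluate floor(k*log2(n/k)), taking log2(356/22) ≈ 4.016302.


log2(n/k) = log2(356/22) ≈ 4.016302.
k*log2(n/k) ≈ 22*4.016302 = 88.358644.
floor(88.358644) = 88.

88


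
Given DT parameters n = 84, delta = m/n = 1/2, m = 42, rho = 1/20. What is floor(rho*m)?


m = 1/2*84 = 42.
rho = 1/20.
rho*m = 1/20*42 = 2.1.
k = floor(2.1) = 2.

2


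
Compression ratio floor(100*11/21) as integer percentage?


100*m/n = 100*11/21 ≈ 52.381.
floor = 52.

52


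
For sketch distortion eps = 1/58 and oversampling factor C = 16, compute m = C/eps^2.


1/eps = 58.
(1/eps)^2 = 3364.
m = 16*3364 = 53824.

53824


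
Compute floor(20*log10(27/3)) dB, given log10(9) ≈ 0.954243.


||x||/||e|| = 27/3 = 9.
log10(9) ≈ 0.954243.
20*log10(||x||/||e||) ≈ 20*0.954243 = 19.08486.
floor(19.08486) = 19.

19


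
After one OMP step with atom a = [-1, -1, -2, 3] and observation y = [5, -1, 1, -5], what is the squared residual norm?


a^T a = 15.
a^T y = -21.
coeff = -21/15 = -7/5.
||r||^2 = 113/5.

113/5


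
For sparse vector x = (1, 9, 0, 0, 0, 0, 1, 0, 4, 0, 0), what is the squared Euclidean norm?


Non-zero entries: [(0, 1), (1, 9), (6, 1), (8, 4)]
Squares: [1, 81, 1, 16]
||x||_2^2 = sum = 99.

99


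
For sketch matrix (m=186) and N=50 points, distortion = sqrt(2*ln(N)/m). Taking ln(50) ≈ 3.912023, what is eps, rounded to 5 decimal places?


ln(50) ≈ 3.912023.
2*ln(N)/m ≈ 2*3.912023/186 ≈ 0.04206476.
eps = sqrt(0.04206476) ≈ 0.205097 ≈ 0.20510.

0.20510


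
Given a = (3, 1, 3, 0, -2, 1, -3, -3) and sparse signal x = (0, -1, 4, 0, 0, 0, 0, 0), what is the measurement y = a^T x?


Non-zero terms: ['1*-1', '3*4']
Products: [-1, 12]
y = sum = 11.

11


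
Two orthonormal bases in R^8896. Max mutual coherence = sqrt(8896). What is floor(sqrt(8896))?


94^2 = 8836 <= 8896 < 9025 = 95^2, so 94 <= sqrt(8896) < 95.
floor(sqrt(8896)) = 94.

94


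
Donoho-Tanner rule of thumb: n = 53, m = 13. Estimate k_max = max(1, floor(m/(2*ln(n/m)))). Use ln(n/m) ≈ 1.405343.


n/m = 53/13.
ln(n/m) ≈ 1.405343.
2*ln(n/m) ≈ 2.810686.
m/(2*ln(n/m)) ≈ 13/2.810686 ≈ 4.6252.
floor = 4.
k_max = max(1, 4) = 4.

4


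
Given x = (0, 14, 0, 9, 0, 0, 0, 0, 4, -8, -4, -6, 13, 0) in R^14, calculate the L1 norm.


Non-zero entries: [(1, 14), (3, 9), (8, 4), (9, -8), (10, -4), (11, -6), (12, 13)]
Absolute values: [14, 9, 4, 8, 4, 6, 13]
||x||_1 = sum = 58.

58


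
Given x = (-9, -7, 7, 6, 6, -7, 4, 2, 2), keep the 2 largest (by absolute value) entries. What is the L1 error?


Sorted |x_i| descending: [9, 7, 7, 7, 6, 6, 4, 2, 2]
Keep top 2: [9, 7]
Tail entries: [7, 7, 6, 6, 4, 2, 2]
L1 error = sum of tail = 34.

34


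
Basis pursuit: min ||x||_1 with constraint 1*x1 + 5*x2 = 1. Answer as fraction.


Axis intercepts:
  x1 = 1, x2 = 0: L1 = 1
  x1 = 0, x2 = 1/5: L1 = 1/5
x* = (0, 1/5)
||x*||_1 = 1/5.

1/5


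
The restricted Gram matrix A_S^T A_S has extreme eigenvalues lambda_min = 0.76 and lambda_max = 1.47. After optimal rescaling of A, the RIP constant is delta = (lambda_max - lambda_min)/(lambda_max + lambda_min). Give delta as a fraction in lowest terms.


lambda_max - lambda_min = 1.47 - 0.76 = 0.71.
lambda_max + lambda_min = 1.47 + 0.76 = 2.23.
delta = 0.71/2.23 = 71/223.

71/223


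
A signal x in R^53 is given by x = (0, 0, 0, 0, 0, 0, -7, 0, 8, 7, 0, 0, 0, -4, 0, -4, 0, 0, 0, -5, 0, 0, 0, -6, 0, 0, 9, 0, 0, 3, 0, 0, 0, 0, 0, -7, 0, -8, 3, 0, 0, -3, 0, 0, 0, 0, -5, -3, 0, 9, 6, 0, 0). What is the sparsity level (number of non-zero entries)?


Non-zero positions: [6, 8, 9, 13, 15, 19, 23, 26, 29, 35, 37, 38, 41, 46, 47, 49, 50].
Sparsity = 17.

17


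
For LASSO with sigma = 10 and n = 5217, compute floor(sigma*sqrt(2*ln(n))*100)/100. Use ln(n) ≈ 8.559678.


ln(5217) ≈ 8.559678.
2*ln(n) ≈ 17.119356.
sqrt(2*ln(n)) ≈ sqrt(17.119356) ≈ 4.137554.
lambda ≈ 10*4.137554 = 41.37554.
floor(lambda*100)/100 = 41.37.

41.37


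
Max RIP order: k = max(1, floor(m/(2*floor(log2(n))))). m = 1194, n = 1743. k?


floor(log2(1743)) = 10.
2*10 = 20.
m/(2*floor(log2(n))) = 1194/20 ≈ 59.7.
floor = 59.
k = max(1, 59) = 59.

59


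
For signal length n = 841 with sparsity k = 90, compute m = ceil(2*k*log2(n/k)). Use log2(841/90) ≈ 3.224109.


log2(n/k) = log2(841/90) ≈ 3.224109.
2*k*log2(n/k) ≈ 2*90*3.224109 = 580.33962.
m = ceil(580.33962) = 581.

581


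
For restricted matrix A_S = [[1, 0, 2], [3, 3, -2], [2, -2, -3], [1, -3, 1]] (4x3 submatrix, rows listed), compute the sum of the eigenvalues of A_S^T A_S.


Sum of eigenvalues of A_S^T A_S = trace(A_S^T A_S) = sum of squared column norms of A_S.
A_S^T A_S diagonal: [15, 22, 18].
trace = 15 + 22 + 18 = 55.

55


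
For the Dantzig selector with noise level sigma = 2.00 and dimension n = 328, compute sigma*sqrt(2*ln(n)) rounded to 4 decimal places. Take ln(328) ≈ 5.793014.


ln(328) ≈ 5.793014.
2*ln(n) ≈ 11.586028.
sqrt(2*ln(n)) ≈ sqrt(11.586028) ≈ 3.403825.
threshold ≈ 2.00*3.403825 = 6.80765 ≈ 6.8077.

6.8077


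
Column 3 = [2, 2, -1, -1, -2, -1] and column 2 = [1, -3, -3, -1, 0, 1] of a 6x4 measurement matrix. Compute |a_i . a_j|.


Inner product: 2*1 + 2*-3 + -1*-3 + -1*-1 + -2*0 + -1*1
Products: [2, -6, 3, 1, 0, -1]
Sum = -1.
|dot| = 1.

1


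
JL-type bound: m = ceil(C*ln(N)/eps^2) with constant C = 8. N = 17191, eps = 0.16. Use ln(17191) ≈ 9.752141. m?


ln(17191) ≈ 9.752141.
eps^2 = 0.16^2 = 0.0256.
C*ln(N)/eps^2 ≈ 8*9.752141/0.0256 ≈ 3047.5441.
m = ceil(3047.5441) = 3048.

3048


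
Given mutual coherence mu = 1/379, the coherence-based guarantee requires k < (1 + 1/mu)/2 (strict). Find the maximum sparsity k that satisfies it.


1/mu = 379.
1 + 1/mu = 380.
(1 + 1/mu)/2 = 190 is an integer and the inequality is strict, so k_max = 190 - 1 = 189.

189


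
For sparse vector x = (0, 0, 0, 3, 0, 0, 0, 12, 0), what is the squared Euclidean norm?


Non-zero entries: [(3, 3), (7, 12)]
Squares: [9, 144]
||x||_2^2 = sum = 153.

153


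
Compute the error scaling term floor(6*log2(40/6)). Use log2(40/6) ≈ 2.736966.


log2(n/k) = log2(40/6) ≈ 2.736966.
k*log2(n/k) ≈ 6*2.736966 = 16.421796.
floor(16.421796) = 16.

16


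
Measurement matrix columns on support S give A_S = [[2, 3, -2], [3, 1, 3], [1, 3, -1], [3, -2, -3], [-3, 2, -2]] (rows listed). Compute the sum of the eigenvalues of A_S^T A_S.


Sum of eigenvalues of A_S^T A_S = trace(A_S^T A_S) = sum of squared column norms of A_S.
A_S^T A_S diagonal: [32, 27, 27].
trace = 32 + 27 + 27 = 86.

86


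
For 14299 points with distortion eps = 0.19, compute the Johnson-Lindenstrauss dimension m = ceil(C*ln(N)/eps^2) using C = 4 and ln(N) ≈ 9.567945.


ln(14299) ≈ 9.567945.
eps^2 = 0.19^2 = 0.0361.
C*ln(N)/eps^2 ≈ 4*9.567945/0.0361 ≈ 1060.1601.
m = ceil(1060.1601) = 1061.

1061


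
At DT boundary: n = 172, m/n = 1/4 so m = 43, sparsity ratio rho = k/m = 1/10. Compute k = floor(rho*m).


m = 1/4*172 = 43.
rho = 1/10.
rho*m = 1/10*43 = 4.3.
k = floor(4.3) = 4.

4


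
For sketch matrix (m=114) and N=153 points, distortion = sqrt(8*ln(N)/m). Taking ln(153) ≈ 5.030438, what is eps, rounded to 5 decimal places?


ln(153) ≈ 5.030438.
8*ln(N)/m ≈ 8*5.030438/114 ≈ 0.35301319.
eps = sqrt(0.35301319) ≈ 0.5941491 ≈ 0.59415.

0.59415


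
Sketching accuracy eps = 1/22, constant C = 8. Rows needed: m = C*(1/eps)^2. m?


1/eps = 22.
(1/eps)^2 = 484.
m = 8*484 = 3872.

3872


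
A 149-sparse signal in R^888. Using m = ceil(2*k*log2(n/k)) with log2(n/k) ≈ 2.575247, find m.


log2(n/k) = log2(888/149) ≈ 2.575247.
2*k*log2(n/k) ≈ 2*149*2.575247 = 767.423606.
m = ceil(767.423606) = 768.

768


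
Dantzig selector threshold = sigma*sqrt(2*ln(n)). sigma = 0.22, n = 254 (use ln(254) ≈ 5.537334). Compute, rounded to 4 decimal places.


ln(254) ≈ 5.537334.
2*ln(n) ≈ 11.074668.
sqrt(2*ln(n)) ≈ sqrt(11.074668) ≈ 3.327862.
threshold ≈ 0.22*3.327862 = 0.73212964 ≈ 0.7321.

0.7321


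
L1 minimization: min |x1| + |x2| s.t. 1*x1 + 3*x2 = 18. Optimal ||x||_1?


Axis intercepts:
  x1 = 18, x2 = 0: L1 = 18
  x1 = 0, x2 = 6: L1 = 6
x* = (0, 6)
||x*||_1 = 6.

6


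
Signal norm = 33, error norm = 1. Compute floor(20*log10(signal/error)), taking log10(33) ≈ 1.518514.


||x||/||e|| = 33/1 = 33.
log10(33) ≈ 1.518514.
20*log10(||x||/||e||) ≈ 20*1.518514 = 30.37028.
floor(30.37028) = 30.

30


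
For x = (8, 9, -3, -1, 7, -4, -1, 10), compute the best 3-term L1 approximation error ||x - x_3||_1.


Sorted |x_i| descending: [10, 9, 8, 7, 4, 3, 1, 1]
Keep top 3: [10, 9, 8]
Tail entries: [7, 4, 3, 1, 1]
L1 error = sum of tail = 16.

16


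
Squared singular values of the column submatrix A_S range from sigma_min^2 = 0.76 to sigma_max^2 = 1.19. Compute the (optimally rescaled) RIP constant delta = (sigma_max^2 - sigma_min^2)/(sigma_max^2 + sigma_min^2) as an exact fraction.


lambda_max - lambda_min = 1.19 - 0.76 = 0.43.
lambda_max + lambda_min = 1.19 + 0.76 = 1.95.
delta = 0.43/1.95 = 43/195.

43/195


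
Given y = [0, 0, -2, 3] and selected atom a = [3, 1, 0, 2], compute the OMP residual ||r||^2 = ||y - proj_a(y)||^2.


a^T a = 14.
a^T y = 6.
coeff = 6/14 = 3/7.
||r||^2 = 73/7.

73/7


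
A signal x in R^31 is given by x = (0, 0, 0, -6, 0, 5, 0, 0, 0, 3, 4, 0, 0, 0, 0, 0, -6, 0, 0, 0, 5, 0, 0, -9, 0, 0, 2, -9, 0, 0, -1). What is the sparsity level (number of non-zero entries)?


Non-zero positions: [3, 5, 9, 10, 16, 20, 23, 26, 27, 30].
Sparsity = 10.

10


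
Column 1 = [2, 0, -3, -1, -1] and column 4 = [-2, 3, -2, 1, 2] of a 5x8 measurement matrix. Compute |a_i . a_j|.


Inner product: 2*-2 + 0*3 + -3*-2 + -1*1 + -1*2
Products: [-4, 0, 6, -1, -2]
Sum = -1.
|dot| = 1.

1


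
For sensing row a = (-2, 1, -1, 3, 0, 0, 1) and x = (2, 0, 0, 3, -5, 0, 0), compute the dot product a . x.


Non-zero terms: ['-2*2', '3*3', '0*-5']
Products: [-4, 9, 0]
y = sum = 5.

5


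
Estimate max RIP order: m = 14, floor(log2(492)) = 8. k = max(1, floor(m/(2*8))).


floor(log2(492)) = 8.
2*8 = 16.
m/(2*floor(log2(n))) = 14/16 ≈ 0.875.
floor = 0.
k = max(1, 0) = 1.

1


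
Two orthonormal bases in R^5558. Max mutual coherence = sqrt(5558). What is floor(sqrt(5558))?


74^2 = 5476 <= 5558 < 5625 = 75^2, so 74 <= sqrt(5558) < 75.
floor(sqrt(5558)) = 74.

74


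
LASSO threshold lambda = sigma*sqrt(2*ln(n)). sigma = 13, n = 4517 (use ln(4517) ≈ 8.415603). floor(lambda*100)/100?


ln(4517) ≈ 8.415603.
2*ln(n) ≈ 16.831206.
sqrt(2*ln(n)) ≈ sqrt(16.831206) ≈ 4.102585.
lambda ≈ 13*4.102585 = 53.333605.
floor(lambda*100)/100 = 53.33.

53.33


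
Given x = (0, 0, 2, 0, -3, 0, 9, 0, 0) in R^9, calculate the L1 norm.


Non-zero entries: [(2, 2), (4, -3), (6, 9)]
Absolute values: [2, 3, 9]
||x||_1 = sum = 14.

14


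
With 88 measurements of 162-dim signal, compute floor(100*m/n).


100*m/n = 100*88/162 ≈ 54.321.
floor = 54.

54


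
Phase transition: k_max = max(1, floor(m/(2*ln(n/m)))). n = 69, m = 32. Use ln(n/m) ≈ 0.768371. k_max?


n/m = 69/32.
ln(n/m) ≈ 0.768371.
2*ln(n/m) ≈ 1.536742.
m/(2*ln(n/m)) ≈ 32/1.536742 ≈ 20.8233.
floor = 20.
k_max = max(1, 20) = 20.

20


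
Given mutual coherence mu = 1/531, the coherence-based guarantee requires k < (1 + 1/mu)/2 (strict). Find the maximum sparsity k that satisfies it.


1/mu = 531.
1 + 1/mu = 532.
(1 + 1/mu)/2 = 266 is an integer and the inequality is strict, so k_max = 266 - 1 = 265.

265


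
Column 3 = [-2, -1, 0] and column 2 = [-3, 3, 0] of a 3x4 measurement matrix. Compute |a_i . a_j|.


Inner product: -2*-3 + -1*3 + 0*0
Products: [6, -3, 0]
Sum = 3.
|dot| = 3.

3


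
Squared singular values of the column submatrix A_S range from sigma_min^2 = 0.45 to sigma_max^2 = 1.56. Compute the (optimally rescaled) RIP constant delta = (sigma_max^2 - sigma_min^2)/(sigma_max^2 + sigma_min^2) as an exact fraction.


lambda_max - lambda_min = 1.56 - 0.45 = 1.11.
lambda_max + lambda_min = 1.56 + 0.45 = 2.01.
delta = 1.11/2.01 = 111/201 = 37/67.

37/67


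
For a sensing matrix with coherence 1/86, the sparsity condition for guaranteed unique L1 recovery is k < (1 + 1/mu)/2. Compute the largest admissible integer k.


1/mu = 86.
1 + 1/mu = 87.
(1 + 1/mu)/2 = 43.5 is not an integer, so k_max = floor(43.5) = 43.

43


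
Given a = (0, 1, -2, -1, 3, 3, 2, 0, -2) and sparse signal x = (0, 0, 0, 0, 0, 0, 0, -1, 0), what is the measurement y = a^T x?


Non-zero terms: ['0*-1']
Products: [0]
y = sum = 0.

0


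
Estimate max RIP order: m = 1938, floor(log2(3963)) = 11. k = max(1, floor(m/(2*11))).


floor(log2(3963)) = 11.
2*11 = 22.
m/(2*floor(log2(n))) = 1938/22 ≈ 88.0909.
floor = 88.
k = max(1, 88) = 88.

88


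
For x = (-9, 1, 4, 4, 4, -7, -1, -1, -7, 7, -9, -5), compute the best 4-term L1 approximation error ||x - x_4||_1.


Sorted |x_i| descending: [9, 9, 7, 7, 7, 5, 4, 4, 4, 1, 1, 1]
Keep top 4: [9, 9, 7, 7]
Tail entries: [7, 5, 4, 4, 4, 1, 1, 1]
L1 error = sum of tail = 27.

27


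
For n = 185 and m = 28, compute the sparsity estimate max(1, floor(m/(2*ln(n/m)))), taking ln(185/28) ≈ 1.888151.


n/m = 185/28.
ln(n/m) ≈ 1.888151.
2*ln(n/m) ≈ 3.776302.
m/(2*ln(n/m)) ≈ 28/3.776302 ≈ 7.4147.
floor = 7.
k_max = max(1, 7) = 7.

7


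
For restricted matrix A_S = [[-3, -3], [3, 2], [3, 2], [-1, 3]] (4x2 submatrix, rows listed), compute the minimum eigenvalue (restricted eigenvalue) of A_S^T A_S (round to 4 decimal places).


A_S^T A_S = [[28, 18], [18, 26]].
trace = 54.
det = 404.
disc = trace^2 - 4*det = 2916 - 4*404 = 1300.
sqrt(1300) ≈ 36.055513.
lam_min = (54 - sqrt(1300))/2 ≈ (54 - 36.055513)/2 = 8.9722435 ≈ 8.9722.

8.9722


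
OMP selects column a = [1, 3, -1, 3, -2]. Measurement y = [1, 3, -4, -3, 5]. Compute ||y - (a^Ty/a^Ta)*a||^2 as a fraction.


a^T a = 24.
a^T y = -5.
coeff = -5/24 = -5/24.
||r||^2 = 1415/24.

1415/24


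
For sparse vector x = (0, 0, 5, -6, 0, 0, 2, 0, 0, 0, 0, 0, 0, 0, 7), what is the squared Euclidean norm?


Non-zero entries: [(2, 5), (3, -6), (6, 2), (14, 7)]
Squares: [25, 36, 4, 49]
||x||_2^2 = sum = 114.

114


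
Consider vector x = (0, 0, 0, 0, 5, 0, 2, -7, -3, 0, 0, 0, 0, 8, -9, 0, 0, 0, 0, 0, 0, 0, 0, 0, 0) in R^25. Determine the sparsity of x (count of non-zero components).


Non-zero positions: [4, 6, 7, 8, 13, 14].
Sparsity = 6.

6


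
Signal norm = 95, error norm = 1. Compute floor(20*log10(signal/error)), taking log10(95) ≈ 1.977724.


||x||/||e|| = 95/1 = 95.
log10(95) ≈ 1.977724.
20*log10(||x||/||e||) ≈ 20*1.977724 = 39.55448.
floor(39.55448) = 39.

39


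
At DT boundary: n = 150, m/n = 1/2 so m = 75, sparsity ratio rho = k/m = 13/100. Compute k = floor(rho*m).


m = 1/2*150 = 75.
rho = 13/100.
rho*m = 13/100*75 = 9.75.
k = floor(9.75) = 9.

9


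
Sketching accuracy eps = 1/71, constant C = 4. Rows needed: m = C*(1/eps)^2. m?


1/eps = 71.
(1/eps)^2 = 5041.
m = 4*5041 = 20164.

20164


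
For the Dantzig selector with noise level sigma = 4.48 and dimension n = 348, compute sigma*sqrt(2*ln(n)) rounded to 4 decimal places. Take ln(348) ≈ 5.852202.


ln(348) ≈ 5.852202.
2*ln(n) ≈ 11.704404.
sqrt(2*ln(n)) ≈ sqrt(11.704404) ≈ 3.42117.
threshold ≈ 4.48*3.42117 = 15.3268416 ≈ 15.3268.

15.3268


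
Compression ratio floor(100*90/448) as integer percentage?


100*m/n = 100*90/448 ≈ 20.0893.
floor = 20.

20


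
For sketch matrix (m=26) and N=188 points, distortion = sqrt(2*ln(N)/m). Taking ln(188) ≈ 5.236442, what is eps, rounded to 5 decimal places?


ln(188) ≈ 5.236442.
2*ln(N)/m ≈ 2*5.236442/26 ≈ 0.40280323.
eps = sqrt(0.40280323) ≈ 0.6346678 ≈ 0.63467.

0.63467


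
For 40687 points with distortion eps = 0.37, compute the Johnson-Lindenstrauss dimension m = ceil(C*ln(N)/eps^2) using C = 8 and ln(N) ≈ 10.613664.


ln(40687) ≈ 10.613664.
eps^2 = 0.37^2 = 0.1369.
C*ln(N)/eps^2 ≈ 8*10.613664/0.1369 ≈ 620.2287.
m = ceil(620.2287) = 621.

621


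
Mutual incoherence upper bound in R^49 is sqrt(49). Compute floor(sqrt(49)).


7^2 = 49 <= 49 < 64 = 8^2, so 7 <= sqrt(49) < 8.
floor(sqrt(49)) = 7.

7


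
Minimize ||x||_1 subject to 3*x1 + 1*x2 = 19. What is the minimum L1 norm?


Axis intercepts:
  x1 = 19/3, x2 = 0: L1 = 19/3
  x1 = 0, x2 = 19: L1 = 19
x* = (19/3, 0)
||x*||_1 = 19/3.

19/3


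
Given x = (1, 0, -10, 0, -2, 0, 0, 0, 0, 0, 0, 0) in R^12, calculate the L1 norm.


Non-zero entries: [(0, 1), (2, -10), (4, -2)]
Absolute values: [1, 10, 2]
||x||_1 = sum = 13.

13


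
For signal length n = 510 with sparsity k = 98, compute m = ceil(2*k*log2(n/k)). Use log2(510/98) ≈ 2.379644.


log2(n/k) = log2(510/98) ≈ 2.379644.
2*k*log2(n/k) ≈ 2*98*2.379644 = 466.410224.
m = ceil(466.410224) = 467.

467


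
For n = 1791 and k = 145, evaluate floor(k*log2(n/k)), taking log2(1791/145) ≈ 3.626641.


log2(n/k) = log2(1791/145) ≈ 3.626641.
k*log2(n/k) ≈ 145*3.626641 = 525.862945.
floor(525.862945) = 525.

525


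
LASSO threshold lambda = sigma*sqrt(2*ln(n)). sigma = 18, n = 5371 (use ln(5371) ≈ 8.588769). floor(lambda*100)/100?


ln(5371) ≈ 8.588769.
2*ln(n) ≈ 17.177538.
sqrt(2*ln(n)) ≈ sqrt(17.177538) ≈ 4.144579.
lambda ≈ 18*4.144579 = 74.602422.
floor(lambda*100)/100 = 74.60.

74.60


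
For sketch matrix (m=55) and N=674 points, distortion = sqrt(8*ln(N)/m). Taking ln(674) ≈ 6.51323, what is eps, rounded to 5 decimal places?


ln(674) ≈ 6.51323.
8*ln(N)/m ≈ 8*6.51323/55 ≈ 0.94737891.
eps = sqrt(0.94737891) ≈ 0.9733339 ≈ 0.97333.

0.97333


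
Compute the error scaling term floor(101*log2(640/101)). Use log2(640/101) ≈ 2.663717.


log2(n/k) = log2(640/101) ≈ 2.663717.
k*log2(n/k) ≈ 101*2.663717 = 269.035417.
floor(269.035417) = 269.

269


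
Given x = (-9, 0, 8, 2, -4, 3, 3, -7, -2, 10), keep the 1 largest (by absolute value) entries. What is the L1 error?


Sorted |x_i| descending: [10, 9, 8, 7, 4, 3, 3, 2, 2, 0]
Keep top 1: [10]
Tail entries: [9, 8, 7, 4, 3, 3, 2, 2, 0]
L1 error = sum of tail = 38.

38


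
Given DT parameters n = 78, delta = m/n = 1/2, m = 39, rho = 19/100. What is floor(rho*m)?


m = 1/2*78 = 39.
rho = 19/100.
rho*m = 19/100*39 = 7.41.
k = floor(7.41) = 7.

7


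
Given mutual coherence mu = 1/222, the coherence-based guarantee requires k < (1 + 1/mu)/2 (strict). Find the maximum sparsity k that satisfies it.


1/mu = 222.
1 + 1/mu = 223.
(1 + 1/mu)/2 = 111.5 is not an integer, so k_max = floor(111.5) = 111.

111


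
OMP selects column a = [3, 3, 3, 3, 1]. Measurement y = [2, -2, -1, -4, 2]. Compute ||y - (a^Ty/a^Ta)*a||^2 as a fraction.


a^T a = 37.
a^T y = -13.
coeff = -13/37 = -13/37.
||r||^2 = 904/37.

904/37


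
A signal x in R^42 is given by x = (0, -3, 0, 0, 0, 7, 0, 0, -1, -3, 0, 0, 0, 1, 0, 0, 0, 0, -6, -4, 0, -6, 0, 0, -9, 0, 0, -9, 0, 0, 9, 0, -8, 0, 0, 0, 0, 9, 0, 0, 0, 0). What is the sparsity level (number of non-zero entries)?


Non-zero positions: [1, 5, 8, 9, 13, 18, 19, 21, 24, 27, 30, 32, 37].
Sparsity = 13.

13


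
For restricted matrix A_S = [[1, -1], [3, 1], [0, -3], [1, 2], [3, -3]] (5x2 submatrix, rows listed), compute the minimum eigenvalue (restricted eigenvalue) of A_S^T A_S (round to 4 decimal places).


A_S^T A_S = [[20, -5], [-5, 24]].
trace = 44.
det = 455.
disc = trace^2 - 4*det = 1936 - 4*455 = 116.
sqrt(116) ≈ 10.770330.
lam_min = (44 - sqrt(116))/2 ≈ (44 - 10.770330)/2 = 16.614835 ≈ 16.6148.

16.6148


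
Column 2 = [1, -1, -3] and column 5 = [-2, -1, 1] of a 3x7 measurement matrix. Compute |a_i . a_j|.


Inner product: 1*-2 + -1*-1 + -3*1
Products: [-2, 1, -3]
Sum = -4.
|dot| = 4.

4


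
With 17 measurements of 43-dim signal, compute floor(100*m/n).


100*m/n = 100*17/43 ≈ 39.5349.
floor = 39.

39


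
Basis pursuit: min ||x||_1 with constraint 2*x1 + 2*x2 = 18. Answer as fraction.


Axis intercepts:
  x1 = 9, x2 = 0: L1 = 9
  x1 = 0, x2 = 9: L1 = 9
x* = (9, 0)
||x*||_1 = 9.

9


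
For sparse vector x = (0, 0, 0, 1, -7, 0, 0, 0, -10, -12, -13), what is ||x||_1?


Non-zero entries: [(3, 1), (4, -7), (8, -10), (9, -12), (10, -13)]
Absolute values: [1, 7, 10, 12, 13]
||x||_1 = sum = 43.

43


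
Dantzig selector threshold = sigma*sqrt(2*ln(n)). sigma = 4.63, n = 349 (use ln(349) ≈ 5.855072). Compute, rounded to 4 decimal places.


ln(349) ≈ 5.855072.
2*ln(n) ≈ 11.710144.
sqrt(2*ln(n)) ≈ sqrt(11.710144) ≈ 3.422009.
threshold ≈ 4.63*3.422009 = 15.84390167 ≈ 15.8439.

15.8439


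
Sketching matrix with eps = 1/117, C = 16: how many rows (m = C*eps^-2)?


1/eps = 117.
(1/eps)^2 = 13689.
m = 16*13689 = 219024.

219024


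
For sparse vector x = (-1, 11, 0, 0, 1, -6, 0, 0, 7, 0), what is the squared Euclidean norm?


Non-zero entries: [(0, -1), (1, 11), (4, 1), (5, -6), (8, 7)]
Squares: [1, 121, 1, 36, 49]
||x||_2^2 = sum = 208.

208
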